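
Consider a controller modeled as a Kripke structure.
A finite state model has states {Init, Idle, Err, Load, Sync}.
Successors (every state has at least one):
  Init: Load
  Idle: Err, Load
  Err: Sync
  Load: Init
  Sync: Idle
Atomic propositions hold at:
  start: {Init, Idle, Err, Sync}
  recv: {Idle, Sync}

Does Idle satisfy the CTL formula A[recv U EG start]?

Yes

EG start: greatest fixpoint, start Z0 = {Init, Idle, Err, Sync}, keep only states in Sat with some successor in Z. Z1 = {Idle, Err, Sync}; fixed.
Sat(EG start) = {Idle, Err, Sync}
A[recv U EG start]: least fixpoint, start Z0 = Sat(EG start) = {Idle, Err, Sync}, add states in Sat(recv) with every successor in Z. Already a fixed point.
Sat(A[recv U EG start]) = {Idle, Err, Sync}
Idle ∈ Sat(A[recv U EG start]) = {Idle, Err, Sync}, so the formula holds at Idle.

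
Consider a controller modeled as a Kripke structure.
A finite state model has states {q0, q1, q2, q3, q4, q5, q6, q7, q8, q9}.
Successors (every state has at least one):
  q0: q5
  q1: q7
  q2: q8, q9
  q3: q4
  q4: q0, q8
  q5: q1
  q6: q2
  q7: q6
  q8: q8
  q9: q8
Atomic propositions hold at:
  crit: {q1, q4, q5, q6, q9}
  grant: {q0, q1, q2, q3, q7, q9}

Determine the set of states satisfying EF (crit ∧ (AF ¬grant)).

{q0, q1, q2, q3, q4, q5, q6, q7, q9}

Sat(¬grant) = {q4, q5, q6, q8}
AF ¬grant: least fixpoint, start Z0 = {q4, q5, q6, q8}, add states with every successor in Z. Z1 = {q0, q3, q4, q5, q6, q7, q8, q9}; Z2 = {q0, q1, q2, q3, q4, q5, q6, q7, q8, q9}; fixed.
Sat(AF ¬grant) = {q0, q1, q2, q3, q4, q5, q6, q7, q8, q9}
Sat(crit ∧ (AF ¬grant)) = {q1, q4, q5, q6, q9}
EF (crit ∧ (AF ¬grant)): least fixpoint, start Z0 = {q1, q4, q5, q6, q9}, add states with some successor in Z. Z1 = {q0, q1, q2, q3, q4, q5, q6, q7, q9}; fixed.
Sat(EF (crit ∧ (AF ¬grant))) = {q0, q1, q2, q3, q4, q5, q6, q7, q9}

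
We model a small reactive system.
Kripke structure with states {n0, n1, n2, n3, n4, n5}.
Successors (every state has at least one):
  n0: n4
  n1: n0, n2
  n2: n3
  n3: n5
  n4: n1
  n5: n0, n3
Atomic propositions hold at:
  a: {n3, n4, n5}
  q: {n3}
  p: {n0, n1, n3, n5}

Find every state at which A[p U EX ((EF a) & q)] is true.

{n2, n3, n5}

EF a: least fixpoint, start Z0 = {n3, n4, n5}, add states with some successor in Z. Z1 = {n0, n2, n3, n4, n5}; Z2 = {n0, n1, n2, n3, n4, n5}; fixed.
Sat(EF a) = {n0, n1, n2, n3, n4, n5}
Sat((EF a) & q) = {n3}
Sat(EX ((EF a) & q)) = {s : some successor in {n3}} = {n2, n5}
A[p U EX ((EF a) & q)]: least fixpoint, start Z0 = Sat(EX ((EF a) & q)) = {n2, n5}, add states in Sat(p) with every successor in Z. Z1 = {n2, n3, n5}; fixed.
Sat(A[p U EX ((EF a) & q)]) = {n2, n3, n5}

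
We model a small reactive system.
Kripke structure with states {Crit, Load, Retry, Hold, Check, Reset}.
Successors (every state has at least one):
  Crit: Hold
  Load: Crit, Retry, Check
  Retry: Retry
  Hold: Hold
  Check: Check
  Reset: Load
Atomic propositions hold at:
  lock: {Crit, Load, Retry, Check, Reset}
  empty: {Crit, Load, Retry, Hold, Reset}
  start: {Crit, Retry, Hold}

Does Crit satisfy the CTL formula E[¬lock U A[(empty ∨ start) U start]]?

Yes

Sat(¬lock) = {Hold}
Sat(empty ∨ start) = {Crit, Load, Retry, Hold, Reset}
A[(empty ∨ start) U start]: least fixpoint, start Z0 = Sat(start) = {Crit, Retry, Hold}, add states in Sat(empty ∨ start) with every successor in Z. Already a fixed point.
Sat(A[(empty ∨ start) U start]) = {Crit, Retry, Hold}
E[¬lock U A[(empty ∨ start) U start]]: least fixpoint, start Z0 = Sat(A[(empty ∨ start) U start]) = {Crit, Retry, Hold}, add states in Sat(¬lock) with some successor in Z. Already a fixed point.
Sat(E[¬lock U A[(empty ∨ start) U start]]) = {Crit, Retry, Hold}
Crit ∈ Sat(E[¬lock U A[(empty ∨ start) U start]]) = {Crit, Retry, Hold}, so the formula holds at Crit.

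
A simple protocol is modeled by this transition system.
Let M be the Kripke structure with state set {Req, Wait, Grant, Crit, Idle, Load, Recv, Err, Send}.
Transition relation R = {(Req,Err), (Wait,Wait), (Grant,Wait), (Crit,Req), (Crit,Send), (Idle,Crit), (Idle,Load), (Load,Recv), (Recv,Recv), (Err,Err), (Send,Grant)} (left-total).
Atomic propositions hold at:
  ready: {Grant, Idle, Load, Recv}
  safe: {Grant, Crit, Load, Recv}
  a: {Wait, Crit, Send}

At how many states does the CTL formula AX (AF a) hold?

AF a: least fixpoint, start Z0 = {Wait, Crit, Send}, add states with every successor in Z. Z1 = {Wait, Grant, Crit, Send}; fixed.
Sat(AF a) = {Wait, Grant, Crit, Send}
Sat(AX (AF a)) = {s : every successor in {Wait, Grant, Crit, Send}} = {Wait, Grant, Send}
|Sat(AX (AF a))| = |{Wait, Grant, Send}| = 3.

3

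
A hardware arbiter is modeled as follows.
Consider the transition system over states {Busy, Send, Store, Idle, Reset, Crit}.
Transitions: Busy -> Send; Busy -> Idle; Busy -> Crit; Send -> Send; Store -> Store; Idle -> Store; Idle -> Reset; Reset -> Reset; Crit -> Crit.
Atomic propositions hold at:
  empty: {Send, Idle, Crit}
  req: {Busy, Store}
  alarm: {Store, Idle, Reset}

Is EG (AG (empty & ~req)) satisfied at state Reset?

No

Sat(~req) = {Send, Idle, Reset, Crit}
Sat(empty & ~req) = {Send, Idle, Crit}
AG (empty & ~req): greatest fixpoint, start Z0 = {Send, Idle, Crit}, keep only states in Sat with every successor in Z. Z1 = {Send, Crit}; fixed.
Sat(AG (empty & ~req)) = {Send, Crit}
EG (AG (empty & ~req)): greatest fixpoint, start Z0 = {Send, Crit}, keep only states in Sat with some successor in Z. Already a fixed point.
Sat(EG (AG (empty & ~req))) = {Send, Crit}
Reset ∉ Sat(EG (AG (empty & ~req))) = {Send, Crit}, so the formula does not hold at Reset.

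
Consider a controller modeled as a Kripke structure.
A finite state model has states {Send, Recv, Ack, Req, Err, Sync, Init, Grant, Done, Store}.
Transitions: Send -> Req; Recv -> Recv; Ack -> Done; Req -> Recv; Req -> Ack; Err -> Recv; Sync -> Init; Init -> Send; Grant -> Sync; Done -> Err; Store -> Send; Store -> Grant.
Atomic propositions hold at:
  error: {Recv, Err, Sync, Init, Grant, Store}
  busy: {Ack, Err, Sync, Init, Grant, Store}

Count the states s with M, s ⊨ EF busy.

EF busy: least fixpoint, start Z0 = {Ack, Err, Sync, Init, Grant, Store}, add states with some successor in Z. Z1 = {Ack, Req, Err, Sync, Init, Grant, Done, Store}; Z2 = {Send, Ack, Req, Err, Sync, Init, Grant, Done, Store}; fixed.
Sat(EF busy) = {Send, Ack, Req, Err, Sync, Init, Grant, Done, Store}
|Sat(EF busy)| = |{Send, Ack, Req, Err, Sync, Init, Grant, Done, Store}| = 9.

9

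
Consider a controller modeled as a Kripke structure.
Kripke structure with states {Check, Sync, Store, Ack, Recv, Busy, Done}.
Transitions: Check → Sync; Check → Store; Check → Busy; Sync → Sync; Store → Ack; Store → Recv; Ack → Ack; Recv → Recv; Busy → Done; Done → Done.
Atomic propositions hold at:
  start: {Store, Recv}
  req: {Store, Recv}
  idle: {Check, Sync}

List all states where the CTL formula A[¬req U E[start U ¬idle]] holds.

Sat(¬req) = {Check, Sync, Ack, Busy, Done}
Sat(¬idle) = {Store, Ack, Recv, Busy, Done}
E[start U ¬idle]: least fixpoint, start Z0 = Sat(¬idle) = {Store, Ack, Recv, Busy, Done}, add states in Sat(start) with some successor in Z. Already a fixed point.
Sat(E[start U ¬idle]) = {Store, Ack, Recv, Busy, Done}
A[¬req U E[start U ¬idle]]: least fixpoint, start Z0 = Sat(E[start U ¬idle]) = {Store, Ack, Recv, Busy, Done}, add states in Sat(¬req) with every successor in Z. Already a fixed point.
Sat(A[¬req U E[start U ¬idle]]) = {Store, Ack, Recv, Busy, Done}

{Store, Ack, Recv, Busy, Done}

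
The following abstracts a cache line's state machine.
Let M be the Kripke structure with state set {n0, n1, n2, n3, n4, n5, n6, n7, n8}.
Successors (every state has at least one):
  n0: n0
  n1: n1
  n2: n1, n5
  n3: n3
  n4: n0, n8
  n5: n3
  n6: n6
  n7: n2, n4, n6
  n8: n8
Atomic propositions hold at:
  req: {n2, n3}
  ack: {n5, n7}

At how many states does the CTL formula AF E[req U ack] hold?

E[req U ack]: least fixpoint, start Z0 = Sat(ack) = {n5, n7}, add states in Sat(req) with some successor in Z. Z1 = {n2, n5, n7}; fixed.
Sat(E[req U ack]) = {n2, n5, n7}
AF E[req U ack]: least fixpoint, start Z0 = {n2, n5, n7}, add states with every successor in Z. Already a fixed point.
Sat(AF E[req U ack]) = {n2, n5, n7}
|Sat(AF E[req U ack])| = |{n2, n5, n7}| = 3.

3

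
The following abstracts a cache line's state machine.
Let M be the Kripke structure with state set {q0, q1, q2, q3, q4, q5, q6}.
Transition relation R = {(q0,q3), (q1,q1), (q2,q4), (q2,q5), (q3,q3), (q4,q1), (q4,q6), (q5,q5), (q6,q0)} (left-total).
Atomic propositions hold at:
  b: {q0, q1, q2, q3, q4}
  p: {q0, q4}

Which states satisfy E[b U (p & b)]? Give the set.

Sat(p & b) = {q0, q4}
E[b U (p & b)]: least fixpoint, start Z0 = Sat((p & b)) = {q0, q4}, add states in Sat(b) with some successor in Z. Z1 = {q0, q2, q4}; fixed.
Sat(E[b U (p & b)]) = {q0, q2, q4}

{q0, q2, q4}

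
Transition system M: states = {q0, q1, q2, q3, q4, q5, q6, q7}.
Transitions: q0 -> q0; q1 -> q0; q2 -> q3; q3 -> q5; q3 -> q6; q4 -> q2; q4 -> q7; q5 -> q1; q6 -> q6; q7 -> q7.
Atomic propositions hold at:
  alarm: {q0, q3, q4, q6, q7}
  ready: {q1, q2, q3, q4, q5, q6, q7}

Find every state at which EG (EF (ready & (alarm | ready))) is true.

{q2, q3, q4, q6, q7}

Sat(alarm | ready) = {q0, q1, q2, q3, q4, q5, q6, q7}
Sat(ready & (alarm | ready)) = {q1, q2, q3, q4, q5, q6, q7}
EF (ready & (alarm | ready)): least fixpoint, start Z0 = {q1, q2, q3, q4, q5, q6, q7}, add states with some successor in Z. Already a fixed point.
Sat(EF (ready & (alarm | ready))) = {q1, q2, q3, q4, q5, q6, q7}
EG (EF (ready & (alarm | ready))): greatest fixpoint, start Z0 = {q1, q2, q3, q4, q5, q6, q7}, keep only states in Sat with some successor in Z. Z1 = {q2, q3, q4, q5, q6, q7}; Z2 = {q2, q3, q4, q6, q7}; fixed.
Sat(EG (EF (ready & (alarm | ready)))) = {q2, q3, q4, q6, q7}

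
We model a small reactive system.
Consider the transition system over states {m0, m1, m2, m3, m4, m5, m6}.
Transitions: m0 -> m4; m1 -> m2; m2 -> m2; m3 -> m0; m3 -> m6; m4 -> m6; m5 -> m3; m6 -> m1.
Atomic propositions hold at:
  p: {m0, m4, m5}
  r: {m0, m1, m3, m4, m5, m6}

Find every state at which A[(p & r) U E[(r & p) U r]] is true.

Sat(p & r) = {m0, m4, m5}
Sat(r & p) = {m0, m4, m5}
E[(r & p) U r]: least fixpoint, start Z0 = Sat(r) = {m0, m1, m3, m4, m5, m6}, add states in Sat(r & p) with some successor in Z. Already a fixed point.
Sat(E[(r & p) U r]) = {m0, m1, m3, m4, m5, m6}
A[(p & r) U E[(r & p) U r]]: least fixpoint, start Z0 = Sat(E[(r & p) U r]) = {m0, m1, m3, m4, m5, m6}, add states in Sat(p & r) with every successor in Z. Already a fixed point.
Sat(A[(p & r) U E[(r & p) U r]]) = {m0, m1, m3, m4, m5, m6}

{m0, m1, m3, m4, m5, m6}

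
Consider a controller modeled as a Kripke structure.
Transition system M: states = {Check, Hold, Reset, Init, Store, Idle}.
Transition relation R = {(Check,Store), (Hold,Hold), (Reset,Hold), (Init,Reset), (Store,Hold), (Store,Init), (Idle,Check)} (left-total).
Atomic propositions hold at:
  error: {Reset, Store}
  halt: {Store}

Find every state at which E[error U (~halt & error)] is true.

Sat(~halt) = {Check, Hold, Reset, Init, Idle}
Sat(~halt & error) = {Reset}
E[error U (~halt & error)]: least fixpoint, start Z0 = Sat((~halt & error)) = {Reset}, add states in Sat(error) with some successor in Z. Already a fixed point.
Sat(E[error U (~halt & error)]) = {Reset}

{Reset}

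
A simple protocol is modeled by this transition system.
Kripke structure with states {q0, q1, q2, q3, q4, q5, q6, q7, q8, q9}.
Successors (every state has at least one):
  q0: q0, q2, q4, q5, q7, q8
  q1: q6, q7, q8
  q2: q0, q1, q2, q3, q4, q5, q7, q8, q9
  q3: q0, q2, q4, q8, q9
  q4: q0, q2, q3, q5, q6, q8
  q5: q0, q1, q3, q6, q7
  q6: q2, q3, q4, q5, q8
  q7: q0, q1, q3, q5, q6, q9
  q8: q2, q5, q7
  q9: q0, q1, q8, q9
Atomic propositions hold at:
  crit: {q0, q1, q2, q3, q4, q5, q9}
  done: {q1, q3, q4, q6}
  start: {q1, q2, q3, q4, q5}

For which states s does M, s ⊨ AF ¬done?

{q0, q2, q5, q7, q8, q9}

Sat(¬done) = {q0, q2, q5, q7, q8, q9}
AF ¬done: least fixpoint, start Z0 = {q0, q2, q5, q7, q8, q9}, add states with every successor in Z. Already a fixed point.
Sat(AF ¬done) = {q0, q2, q5, q7, q8, q9}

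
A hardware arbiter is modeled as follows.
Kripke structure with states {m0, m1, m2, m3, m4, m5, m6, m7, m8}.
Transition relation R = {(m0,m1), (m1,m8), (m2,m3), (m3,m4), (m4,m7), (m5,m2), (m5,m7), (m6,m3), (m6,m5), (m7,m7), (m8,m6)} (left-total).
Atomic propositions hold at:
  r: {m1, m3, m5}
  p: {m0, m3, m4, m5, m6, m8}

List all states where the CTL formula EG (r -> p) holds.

Sat(r -> p) = {m0, m2, m3, m4, m5, m6, m7, m8}
EG (r -> p): greatest fixpoint, start Z0 = {m0, m2, m3, m4, m5, m6, m7, m8}, keep only states in Sat with some successor in Z. Z1 = {m2, m3, m4, m5, m6, m7, m8}; fixed.
Sat(EG (r -> p)) = {m2, m3, m4, m5, m6, m7, m8}

{m2, m3, m4, m5, m6, m7, m8}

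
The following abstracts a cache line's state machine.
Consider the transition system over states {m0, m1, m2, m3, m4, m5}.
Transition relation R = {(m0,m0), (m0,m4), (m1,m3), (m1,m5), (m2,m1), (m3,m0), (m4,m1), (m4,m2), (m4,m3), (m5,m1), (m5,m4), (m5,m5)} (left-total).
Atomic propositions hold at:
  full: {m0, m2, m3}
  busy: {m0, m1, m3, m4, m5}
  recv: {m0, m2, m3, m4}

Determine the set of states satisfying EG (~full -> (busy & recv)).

{m0, m3, m4}

Sat(~full) = {m1, m4, m5}
Sat(busy & recv) = {m0, m3, m4}
Sat(~full -> (busy & recv)) = {m0, m2, m3, m4}
EG (~full -> (busy & recv)): greatest fixpoint, start Z0 = {m0, m2, m3, m4}, keep only states in Sat with some successor in Z. Z1 = {m0, m3, m4}; fixed.
Sat(EG (~full -> (busy & recv))) = {m0, m3, m4}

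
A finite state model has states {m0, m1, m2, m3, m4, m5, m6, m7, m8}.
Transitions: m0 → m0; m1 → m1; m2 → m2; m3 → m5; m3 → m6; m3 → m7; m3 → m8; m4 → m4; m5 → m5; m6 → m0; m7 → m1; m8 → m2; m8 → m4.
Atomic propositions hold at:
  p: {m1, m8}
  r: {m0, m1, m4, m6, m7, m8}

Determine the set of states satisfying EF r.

{m0, m1, m3, m4, m6, m7, m8}

EF r: least fixpoint, start Z0 = {m0, m1, m4, m6, m7, m8}, add states with some successor in Z. Z1 = {m0, m1, m3, m4, m6, m7, m8}; fixed.
Sat(EF r) = {m0, m1, m3, m4, m6, m7, m8}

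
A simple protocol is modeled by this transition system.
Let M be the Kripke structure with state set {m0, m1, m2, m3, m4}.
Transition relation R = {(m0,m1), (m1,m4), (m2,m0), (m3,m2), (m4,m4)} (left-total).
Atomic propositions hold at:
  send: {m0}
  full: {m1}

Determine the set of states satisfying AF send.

{m0, m2, m3}

AF send: least fixpoint, start Z0 = {m0}, add states with every successor in Z. Z1 = {m0, m2}; Z2 = {m0, m2, m3}; fixed.
Sat(AF send) = {m0, m2, m3}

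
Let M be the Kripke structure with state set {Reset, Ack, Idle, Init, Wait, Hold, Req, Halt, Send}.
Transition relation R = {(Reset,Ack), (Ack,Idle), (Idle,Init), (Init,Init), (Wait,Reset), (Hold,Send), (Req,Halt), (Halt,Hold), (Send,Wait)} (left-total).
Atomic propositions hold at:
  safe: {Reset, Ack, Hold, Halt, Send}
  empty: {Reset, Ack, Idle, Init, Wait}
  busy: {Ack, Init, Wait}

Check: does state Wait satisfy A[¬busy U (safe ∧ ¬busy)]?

No

Sat(¬busy) = {Reset, Idle, Hold, Req, Halt, Send}
Sat(safe ∧ ¬busy) = {Reset, Hold, Halt, Send}
A[¬busy U (safe ∧ ¬busy)]: least fixpoint, start Z0 = Sat((safe ∧ ¬busy)) = {Reset, Hold, Halt, Send}, add states in Sat(¬busy) with every successor in Z. Z1 = {Reset, Hold, Req, Halt, Send}; fixed.
Sat(A[¬busy U (safe ∧ ¬busy)]) = {Reset, Hold, Req, Halt, Send}
Wait ∉ Sat(A[¬busy U (safe ∧ ¬busy)]) = {Reset, Hold, Req, Halt, Send}, so the formula does not hold at Wait.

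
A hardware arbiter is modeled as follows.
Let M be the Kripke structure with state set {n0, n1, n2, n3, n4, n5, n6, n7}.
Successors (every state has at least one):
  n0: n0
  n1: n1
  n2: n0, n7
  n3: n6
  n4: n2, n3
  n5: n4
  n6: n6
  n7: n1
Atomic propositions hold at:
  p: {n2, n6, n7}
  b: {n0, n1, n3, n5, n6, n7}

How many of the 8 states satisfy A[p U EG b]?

EG b: greatest fixpoint, start Z0 = {n0, n1, n3, n5, n6, n7}, keep only states in Sat with some successor in Z. Z1 = {n0, n1, n3, n6, n7}; fixed.
Sat(EG b) = {n0, n1, n3, n6, n7}
A[p U EG b]: least fixpoint, start Z0 = Sat(EG b) = {n0, n1, n3, n6, n7}, add states in Sat(p) with every successor in Z. Z1 = {n0, n1, n2, n3, n6, n7}; fixed.
Sat(A[p U EG b]) = {n0, n1, n2, n3, n6, n7}
|Sat(A[p U EG b])| = |{n0, n1, n2, n3, n6, n7}| = 6.

6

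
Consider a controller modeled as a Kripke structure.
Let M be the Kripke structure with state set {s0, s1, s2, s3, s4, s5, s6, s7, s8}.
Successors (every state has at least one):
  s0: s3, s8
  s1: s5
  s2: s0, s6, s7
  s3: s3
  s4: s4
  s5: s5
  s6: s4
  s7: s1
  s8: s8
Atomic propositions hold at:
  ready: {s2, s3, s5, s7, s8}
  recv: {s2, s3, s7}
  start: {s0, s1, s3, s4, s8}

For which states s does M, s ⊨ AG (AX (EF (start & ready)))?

{s0, s3, s8}

Sat(start & ready) = {s3, s8}
EF (start & ready): least fixpoint, start Z0 = {s3, s8}, add states with some successor in Z. Z1 = {s0, s3, s8}; Z2 = {s0, s2, s3, s8}; fixed.
Sat(EF (start & ready)) = {s0, s2, s3, s8}
Sat(AX (EF (start & ready))) = {s : every successor in {s0, s2, s3, s8}} = {s0, s3, s8}
AG (AX (EF (start & ready))): greatest fixpoint, start Z0 = {s0, s3, s8}, keep only states in Sat with every successor in Z. Already a fixed point.
Sat(AG (AX (EF (start & ready)))) = {s0, s3, s8}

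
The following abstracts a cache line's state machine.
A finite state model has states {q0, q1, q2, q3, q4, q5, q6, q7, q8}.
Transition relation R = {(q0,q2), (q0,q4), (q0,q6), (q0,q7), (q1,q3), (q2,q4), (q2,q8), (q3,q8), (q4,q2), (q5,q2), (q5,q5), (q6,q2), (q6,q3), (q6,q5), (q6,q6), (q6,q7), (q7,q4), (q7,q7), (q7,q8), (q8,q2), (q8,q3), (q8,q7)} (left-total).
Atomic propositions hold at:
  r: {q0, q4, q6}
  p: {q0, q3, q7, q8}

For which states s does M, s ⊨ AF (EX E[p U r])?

{q0, q1, q2, q3, q4, q6, q7, q8}

E[p U r]: least fixpoint, start Z0 = Sat(r) = {q0, q4, q6}, add states in Sat(p) with some successor in Z. Z1 = {q0, q4, q6, q7}; Z2 = {q0, q4, q6, q7, q8}; Z3 = {q0, q3, q4, q6, q7, q8}; fixed.
Sat(E[p U r]) = {q0, q3, q4, q6, q7, q8}
Sat(EX E[p U r]) = {s : some successor in {q0, q3, q4, q6, q7, q8}} = {q0, q1, q2, q3, q6, q7, q8}
AF (EX E[p U r]): least fixpoint, start Z0 = {q0, q1, q2, q3, q6, q7, q8}, add states with every successor in Z. Z1 = {q0, q1, q2, q3, q4, q6, q7, q8}; fixed.
Sat(AF (EX E[p U r])) = {q0, q1, q2, q3, q4, q6, q7, q8}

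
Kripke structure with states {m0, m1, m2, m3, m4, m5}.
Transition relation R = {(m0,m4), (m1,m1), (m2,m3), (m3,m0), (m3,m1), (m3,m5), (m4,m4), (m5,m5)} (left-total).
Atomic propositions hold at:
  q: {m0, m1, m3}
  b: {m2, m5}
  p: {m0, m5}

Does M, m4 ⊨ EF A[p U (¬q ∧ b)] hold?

Sat(¬q) = {m2, m4, m5}
Sat(¬q ∧ b) = {m2, m5}
A[p U (¬q ∧ b)]: least fixpoint, start Z0 = Sat((¬q ∧ b)) = {m2, m5}, add states in Sat(p) with every successor in Z. Already a fixed point.
Sat(A[p U (¬q ∧ b)]) = {m2, m5}
EF A[p U (¬q ∧ b)]: least fixpoint, start Z0 = {m2, m5}, add states with some successor in Z. Z1 = {m2, m3, m5}; fixed.
Sat(EF A[p U (¬q ∧ b)]) = {m2, m3, m5}
m4 ∉ Sat(EF A[p U (¬q ∧ b)]) = {m2, m3, m5}, so the formula does not hold at m4.

No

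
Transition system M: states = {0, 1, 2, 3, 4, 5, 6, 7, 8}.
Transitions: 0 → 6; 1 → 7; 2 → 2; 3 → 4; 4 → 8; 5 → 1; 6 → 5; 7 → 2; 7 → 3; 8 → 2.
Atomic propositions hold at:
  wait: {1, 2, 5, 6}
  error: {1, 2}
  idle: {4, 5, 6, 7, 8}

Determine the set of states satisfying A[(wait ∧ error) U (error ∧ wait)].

{1, 2}

Sat(wait ∧ error) = {1, 2}
Sat(error ∧ wait) = {1, 2}
A[(wait ∧ error) U (error ∧ wait)]: least fixpoint, start Z0 = Sat((error ∧ wait)) = {1, 2}, add states in Sat(wait ∧ error) with every successor in Z. Already a fixed point.
Sat(A[(wait ∧ error) U (error ∧ wait)]) = {1, 2}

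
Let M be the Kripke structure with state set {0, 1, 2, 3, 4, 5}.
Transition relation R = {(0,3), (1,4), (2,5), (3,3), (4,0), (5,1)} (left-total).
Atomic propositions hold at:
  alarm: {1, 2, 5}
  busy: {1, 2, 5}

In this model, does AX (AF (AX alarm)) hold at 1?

Sat(AX alarm) = {s : every successor in {1, 2, 5}} = {2, 5}
AF (AX alarm): least fixpoint, start Z0 = {2, 5}, add states with every successor in Z. Already a fixed point.
Sat(AF (AX alarm)) = {2, 5}
Sat(AX (AF (AX alarm))) = {s : every successor in {2, 5}} = {2}
1 ∉ Sat(AX (AF (AX alarm))) = {2}, so the formula does not hold at 1.

No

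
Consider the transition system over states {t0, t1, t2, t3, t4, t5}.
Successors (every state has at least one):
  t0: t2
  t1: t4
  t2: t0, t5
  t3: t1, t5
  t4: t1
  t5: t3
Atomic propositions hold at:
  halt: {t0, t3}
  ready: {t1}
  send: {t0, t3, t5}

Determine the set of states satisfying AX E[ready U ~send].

Sat(~send) = {t1, t2, t4}
E[ready U ~send]: least fixpoint, start Z0 = Sat(~send) = {t1, t2, t4}, add states in Sat(ready) with some successor in Z. Already a fixed point.
Sat(E[ready U ~send]) = {t1, t2, t4}
Sat(AX E[ready U ~send]) = {s : every successor in {t1, t2, t4}} = {t0, t1, t4}

{t0, t1, t4}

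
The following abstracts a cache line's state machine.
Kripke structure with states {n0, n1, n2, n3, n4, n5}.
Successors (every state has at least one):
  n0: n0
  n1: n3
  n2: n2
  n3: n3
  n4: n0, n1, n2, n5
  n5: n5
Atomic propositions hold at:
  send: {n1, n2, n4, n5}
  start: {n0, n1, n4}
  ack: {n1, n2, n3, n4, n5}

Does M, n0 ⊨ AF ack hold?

AF ack: least fixpoint, start Z0 = {n1, n2, n3, n4, n5}, add states with every successor in Z. Already a fixed point.
Sat(AF ack) = {n1, n2, n3, n4, n5}
n0 ∉ Sat(AF ack) = {n1, n2, n3, n4, n5}, so the formula does not hold at n0.

No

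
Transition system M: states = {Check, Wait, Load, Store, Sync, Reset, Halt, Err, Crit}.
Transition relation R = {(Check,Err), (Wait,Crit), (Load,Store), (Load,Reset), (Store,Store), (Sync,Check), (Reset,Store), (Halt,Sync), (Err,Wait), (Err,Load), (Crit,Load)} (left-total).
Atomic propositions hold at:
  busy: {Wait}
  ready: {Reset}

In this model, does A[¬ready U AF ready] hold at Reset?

Sat(¬ready) = {Check, Wait, Load, Store, Sync, Halt, Err, Crit}
AF ready: least fixpoint, start Z0 = {Reset}, add states with every successor in Z. Already a fixed point.
Sat(AF ready) = {Reset}
A[¬ready U AF ready]: least fixpoint, start Z0 = Sat(AF ready) = {Reset}, add states in Sat(¬ready) with every successor in Z. Already a fixed point.
Sat(A[¬ready U AF ready]) = {Reset}
Reset ∈ Sat(A[¬ready U AF ready]) = {Reset}, so the formula holds at Reset.

Yes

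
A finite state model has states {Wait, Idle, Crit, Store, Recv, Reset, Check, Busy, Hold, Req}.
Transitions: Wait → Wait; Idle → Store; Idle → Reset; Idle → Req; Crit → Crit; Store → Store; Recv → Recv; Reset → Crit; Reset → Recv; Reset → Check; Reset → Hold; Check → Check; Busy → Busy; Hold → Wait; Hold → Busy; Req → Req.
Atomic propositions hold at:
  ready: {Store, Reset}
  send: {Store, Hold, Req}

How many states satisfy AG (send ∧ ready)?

1

Sat(send ∧ ready) = {Store}
AG (send ∧ ready): greatest fixpoint, start Z0 = {Store}, keep only states in Sat with every successor in Z. Already a fixed point.
Sat(AG (send ∧ ready)) = {Store}
|Sat(AG (send ∧ ready))| = |{Store}| = 1.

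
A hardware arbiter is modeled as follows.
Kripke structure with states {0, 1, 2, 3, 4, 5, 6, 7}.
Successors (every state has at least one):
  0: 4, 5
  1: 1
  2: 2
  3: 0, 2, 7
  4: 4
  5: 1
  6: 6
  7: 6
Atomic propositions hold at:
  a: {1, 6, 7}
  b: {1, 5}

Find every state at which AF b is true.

{1, 5}

AF b: least fixpoint, start Z0 = {1, 5}, add states with every successor in Z. Already a fixed point.
Sat(AF b) = {1, 5}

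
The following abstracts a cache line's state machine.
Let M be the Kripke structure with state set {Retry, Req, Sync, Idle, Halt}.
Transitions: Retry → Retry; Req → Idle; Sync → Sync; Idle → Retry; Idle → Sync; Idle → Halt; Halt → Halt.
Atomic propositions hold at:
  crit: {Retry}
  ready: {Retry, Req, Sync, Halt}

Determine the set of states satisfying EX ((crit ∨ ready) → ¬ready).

{Req}

Sat(crit ∨ ready) = {Retry, Req, Sync, Halt}
Sat(¬ready) = {Idle}
Sat((crit ∨ ready) → ¬ready) = {Idle}
Sat(EX ((crit ∨ ready) → ¬ready)) = {s : some successor in {Idle}} = {Req}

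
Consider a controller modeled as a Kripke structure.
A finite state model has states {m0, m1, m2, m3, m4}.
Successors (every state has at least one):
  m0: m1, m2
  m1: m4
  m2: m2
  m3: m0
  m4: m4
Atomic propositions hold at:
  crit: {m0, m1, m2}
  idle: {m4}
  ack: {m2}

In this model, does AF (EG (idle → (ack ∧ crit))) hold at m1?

No

Sat(ack ∧ crit) = {m2}
Sat(idle → (ack ∧ crit)) = {m0, m1, m2, m3}
EG (idle → (ack ∧ crit)): greatest fixpoint, start Z0 = {m0, m1, m2, m3}, keep only states in Sat with some successor in Z. Z1 = {m0, m2, m3}; fixed.
Sat(EG (idle → (ack ∧ crit))) = {m0, m2, m3}
AF (EG (idle → (ack ∧ crit))): least fixpoint, start Z0 = {m0, m2, m3}, add states with every successor in Z. Already a fixed point.
Sat(AF (EG (idle → (ack ∧ crit)))) = {m0, m2, m3}
m1 ∉ Sat(AF (EG (idle → (ack ∧ crit)))) = {m0, m2, m3}, so the formula does not hold at m1.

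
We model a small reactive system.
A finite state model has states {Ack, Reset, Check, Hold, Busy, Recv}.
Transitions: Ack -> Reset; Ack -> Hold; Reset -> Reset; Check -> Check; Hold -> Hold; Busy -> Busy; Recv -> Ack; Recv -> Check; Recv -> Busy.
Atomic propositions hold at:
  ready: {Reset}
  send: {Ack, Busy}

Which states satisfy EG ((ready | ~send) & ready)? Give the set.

Sat(~send) = {Reset, Check, Hold, Recv}
Sat(ready | ~send) = {Reset, Check, Hold, Recv}
Sat((ready | ~send) & ready) = {Reset}
EG ((ready | ~send) & ready): greatest fixpoint, start Z0 = {Reset}, keep only states in Sat with some successor in Z. Already a fixed point.
Sat(EG ((ready | ~send) & ready)) = {Reset}

{Reset}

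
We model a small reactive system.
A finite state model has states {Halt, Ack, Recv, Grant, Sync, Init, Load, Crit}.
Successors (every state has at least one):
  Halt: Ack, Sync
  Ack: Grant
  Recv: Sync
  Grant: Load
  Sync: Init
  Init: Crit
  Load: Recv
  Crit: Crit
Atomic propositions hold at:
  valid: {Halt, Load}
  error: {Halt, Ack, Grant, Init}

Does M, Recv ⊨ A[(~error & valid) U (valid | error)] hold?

Sat(~error) = {Recv, Sync, Load, Crit}
Sat(~error & valid) = {Load}
Sat(valid | error) = {Halt, Ack, Grant, Init, Load}
A[(~error & valid) U (valid | error)]: least fixpoint, start Z0 = Sat((valid | error)) = {Halt, Ack, Grant, Init, Load}, add states in Sat(~error & valid) with every successor in Z. Already a fixed point.
Sat(A[(~error & valid) U (valid | error)]) = {Halt, Ack, Grant, Init, Load}
Recv ∉ Sat(A[(~error & valid) U (valid | error)]) = {Halt, Ack, Grant, Init, Load}, so the formula does not hold at Recv.

No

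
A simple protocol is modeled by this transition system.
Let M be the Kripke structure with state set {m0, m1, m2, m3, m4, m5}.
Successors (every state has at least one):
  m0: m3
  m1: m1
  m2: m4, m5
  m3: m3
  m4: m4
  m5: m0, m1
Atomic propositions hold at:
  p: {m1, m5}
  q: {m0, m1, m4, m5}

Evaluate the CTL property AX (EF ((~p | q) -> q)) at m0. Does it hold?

No

Sat(~p) = {m0, m2, m3, m4}
Sat(~p | q) = {m0, m1, m2, m3, m4, m5}
Sat((~p | q) -> q) = {m0, m1, m4, m5}
EF ((~p | q) -> q): least fixpoint, start Z0 = {m0, m1, m4, m5}, add states with some successor in Z. Z1 = {m0, m1, m2, m4, m5}; fixed.
Sat(EF ((~p | q) -> q)) = {m0, m1, m2, m4, m5}
Sat(AX (EF ((~p | q) -> q))) = {s : every successor in {m0, m1, m2, m4, m5}} = {m1, m2, m4, m5}
m0 ∉ Sat(AX (EF ((~p | q) -> q))) = {m1, m2, m4, m5}, so the formula does not hold at m0.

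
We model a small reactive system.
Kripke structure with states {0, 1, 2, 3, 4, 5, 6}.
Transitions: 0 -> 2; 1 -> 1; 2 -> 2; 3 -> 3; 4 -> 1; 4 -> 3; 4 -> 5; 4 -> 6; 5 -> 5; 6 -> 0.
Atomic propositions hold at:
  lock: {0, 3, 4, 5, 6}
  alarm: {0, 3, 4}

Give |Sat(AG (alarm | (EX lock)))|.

2

Sat(EX lock) = {s : some successor in {0, 3, 4, 5, 6}} = {3, 4, 5, 6}
Sat(alarm | (EX lock)) = {0, 3, 4, 5, 6}
AG (alarm | (EX lock)): greatest fixpoint, start Z0 = {0, 3, 4, 5, 6}, keep only states in Sat with every successor in Z. Z1 = {3, 5, 6}; Z2 = {3, 5}; fixed.
Sat(AG (alarm | (EX lock))) = {3, 5}
|Sat(AG (alarm | (EX lock)))| = |{3, 5}| = 2.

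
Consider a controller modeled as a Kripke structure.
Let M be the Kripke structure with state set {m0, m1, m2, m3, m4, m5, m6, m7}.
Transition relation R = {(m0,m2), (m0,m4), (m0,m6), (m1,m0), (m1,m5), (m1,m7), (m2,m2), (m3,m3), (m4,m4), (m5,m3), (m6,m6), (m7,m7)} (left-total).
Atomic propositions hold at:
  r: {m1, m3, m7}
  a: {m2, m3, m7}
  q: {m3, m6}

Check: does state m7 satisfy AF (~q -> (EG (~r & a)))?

No

Sat(~q) = {m0, m1, m2, m4, m5, m7}
Sat(~r) = {m0, m2, m4, m5, m6}
Sat(~r & a) = {m2}
EG (~r & a): greatest fixpoint, start Z0 = {m2}, keep only states in Sat with some successor in Z. Already a fixed point.
Sat(EG (~r & a)) = {m2}
Sat(~q -> (EG (~r & a))) = {m2, m3, m6}
AF (~q -> (EG (~r & a))): least fixpoint, start Z0 = {m2, m3, m6}, add states with every successor in Z. Z1 = {m2, m3, m5, m6}; fixed.
Sat(AF (~q -> (EG (~r & a)))) = {m2, m3, m5, m6}
m7 ∉ Sat(AF (~q -> (EG (~r & a)))) = {m2, m3, m5, m6}, so the formula does not hold at m7.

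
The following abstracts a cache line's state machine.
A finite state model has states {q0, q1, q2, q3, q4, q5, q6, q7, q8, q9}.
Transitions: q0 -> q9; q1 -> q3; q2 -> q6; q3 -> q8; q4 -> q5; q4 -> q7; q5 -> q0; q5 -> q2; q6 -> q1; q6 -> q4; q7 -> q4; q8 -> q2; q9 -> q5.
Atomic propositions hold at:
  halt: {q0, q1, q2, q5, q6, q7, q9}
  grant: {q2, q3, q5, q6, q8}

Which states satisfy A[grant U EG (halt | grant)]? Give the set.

{q0, q1, q2, q3, q5, q6, q8, q9}

Sat(halt | grant) = {q0, q1, q2, q3, q5, q6, q7, q8, q9}
EG (halt | grant): greatest fixpoint, start Z0 = {q0, q1, q2, q3, q5, q6, q7, q8, q9}, keep only states in Sat with some successor in Z. Z1 = {q0, q1, q2, q3, q5, q6, q8, q9}; fixed.
Sat(EG (halt | grant)) = {q0, q1, q2, q3, q5, q6, q8, q9}
A[grant U EG (halt | grant)]: least fixpoint, start Z0 = Sat(EG (halt | grant)) = {q0, q1, q2, q3, q5, q6, q8, q9}, add states in Sat(grant) with every successor in Z. Already a fixed point.
Sat(A[grant U EG (halt | grant)]) = {q0, q1, q2, q3, q5, q6, q8, q9}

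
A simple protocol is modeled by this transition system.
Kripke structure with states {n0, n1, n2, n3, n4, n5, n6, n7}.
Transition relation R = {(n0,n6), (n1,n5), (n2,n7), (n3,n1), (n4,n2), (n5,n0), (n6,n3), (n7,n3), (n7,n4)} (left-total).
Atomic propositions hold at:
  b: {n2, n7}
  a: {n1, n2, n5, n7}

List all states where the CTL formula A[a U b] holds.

{n2, n7}

A[a U b]: least fixpoint, start Z0 = Sat(b) = {n2, n7}, add states in Sat(a) with every successor in Z. Already a fixed point.
Sat(A[a U b]) = {n2, n7}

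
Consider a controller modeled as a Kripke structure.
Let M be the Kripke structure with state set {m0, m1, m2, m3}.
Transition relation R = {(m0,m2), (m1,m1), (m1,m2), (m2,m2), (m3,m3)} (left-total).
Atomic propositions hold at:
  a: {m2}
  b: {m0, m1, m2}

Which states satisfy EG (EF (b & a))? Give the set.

{m0, m1, m2}

Sat(b & a) = {m2}
EF (b & a): least fixpoint, start Z0 = {m2}, add states with some successor in Z. Z1 = {m0, m1, m2}; fixed.
Sat(EF (b & a)) = {m0, m1, m2}
EG (EF (b & a)): greatest fixpoint, start Z0 = {m0, m1, m2}, keep only states in Sat with some successor in Z. Already a fixed point.
Sat(EG (EF (b & a))) = {m0, m1, m2}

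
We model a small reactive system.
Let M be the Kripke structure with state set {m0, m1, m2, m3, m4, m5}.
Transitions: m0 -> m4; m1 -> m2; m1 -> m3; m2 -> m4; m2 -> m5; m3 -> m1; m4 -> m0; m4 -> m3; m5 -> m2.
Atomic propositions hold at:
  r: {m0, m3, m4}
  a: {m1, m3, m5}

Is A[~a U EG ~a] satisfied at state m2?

Sat(~a) = {m0, m2, m4}
EG ~a: greatest fixpoint, start Z0 = {m0, m2, m4}, keep only states in Sat with some successor in Z. Already a fixed point.
Sat(EG ~a) = {m0, m2, m4}
A[~a U EG ~a]: least fixpoint, start Z0 = Sat(EG ~a) = {m0, m2, m4}, add states in Sat(~a) with every successor in Z. Already a fixed point.
Sat(A[~a U EG ~a]) = {m0, m2, m4}
m2 ∈ Sat(A[~a U EG ~a]) = {m0, m2, m4}, so the formula holds at m2.

Yes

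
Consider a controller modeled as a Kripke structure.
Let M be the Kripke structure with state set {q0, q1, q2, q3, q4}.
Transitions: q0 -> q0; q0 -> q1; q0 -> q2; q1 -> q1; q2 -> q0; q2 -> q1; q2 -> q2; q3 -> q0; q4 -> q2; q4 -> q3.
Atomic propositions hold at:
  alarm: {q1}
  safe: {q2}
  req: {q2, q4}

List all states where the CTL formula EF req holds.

EF req: least fixpoint, start Z0 = {q2, q4}, add states with some successor in Z. Z1 = {q0, q2, q4}; Z2 = {q0, q2, q3, q4}; fixed.
Sat(EF req) = {q0, q2, q3, q4}

{q0, q2, q3, q4}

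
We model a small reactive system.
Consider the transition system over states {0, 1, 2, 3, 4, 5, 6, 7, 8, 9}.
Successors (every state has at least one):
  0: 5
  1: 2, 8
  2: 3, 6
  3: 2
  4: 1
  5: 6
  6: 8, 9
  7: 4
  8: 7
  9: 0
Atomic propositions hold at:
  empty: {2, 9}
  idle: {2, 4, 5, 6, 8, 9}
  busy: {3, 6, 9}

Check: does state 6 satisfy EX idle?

Sat(EX idle) = {s : some successor in {2, 4, 5, 6, 8, 9}} = {0, 1, 2, 3, 5, 6, 7}
6 ∈ Sat(EX idle) = {0, 1, 2, 3, 5, 6, 7}, so the formula holds at 6.

Yes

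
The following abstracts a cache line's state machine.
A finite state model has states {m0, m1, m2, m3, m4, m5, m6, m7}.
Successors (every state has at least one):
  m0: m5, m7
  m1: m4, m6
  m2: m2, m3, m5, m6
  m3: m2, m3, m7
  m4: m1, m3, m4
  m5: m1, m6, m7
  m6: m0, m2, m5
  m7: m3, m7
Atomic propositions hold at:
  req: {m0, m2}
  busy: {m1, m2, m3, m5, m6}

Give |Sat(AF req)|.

2

AF req: least fixpoint, start Z0 = {m0, m2}, add states with every successor in Z. Already a fixed point.
Sat(AF req) = {m0, m2}
|Sat(AF req)| = |{m0, m2}| = 2.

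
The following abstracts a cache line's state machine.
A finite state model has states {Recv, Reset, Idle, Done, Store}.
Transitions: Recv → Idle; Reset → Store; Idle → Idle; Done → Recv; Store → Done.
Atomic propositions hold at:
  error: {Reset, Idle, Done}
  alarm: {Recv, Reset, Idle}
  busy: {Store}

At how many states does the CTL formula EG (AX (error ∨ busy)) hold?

Sat(error ∨ busy) = {Reset, Idle, Done, Store}
Sat(AX (error ∨ busy)) = {s : every successor in {Reset, Idle, Done, Store}} = {Recv, Reset, Idle, Store}
EG (AX (error ∨ busy)): greatest fixpoint, start Z0 = {Recv, Reset, Idle, Store}, keep only states in Sat with some successor in Z. Z1 = {Recv, Reset, Idle}; Z2 = {Recv, Idle}; fixed.
Sat(EG (AX (error ∨ busy))) = {Recv, Idle}
|Sat(EG (AX (error ∨ busy)))| = |{Recv, Idle}| = 2.

2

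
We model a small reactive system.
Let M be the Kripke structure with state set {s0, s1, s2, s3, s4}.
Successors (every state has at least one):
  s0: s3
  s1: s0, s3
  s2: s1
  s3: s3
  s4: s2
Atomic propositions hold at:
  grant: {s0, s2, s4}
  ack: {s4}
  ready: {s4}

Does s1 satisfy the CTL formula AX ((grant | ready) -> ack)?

Sat(grant | ready) = {s0, s2, s4}
Sat((grant | ready) -> ack) = {s1, s3, s4}
Sat(AX ((grant | ready) -> ack)) = {s : every successor in {s1, s3, s4}} = {s0, s2, s3}
s1 ∉ Sat(AX ((grant | ready) -> ack)) = {s0, s2, s3}, so the formula does not hold at s1.

No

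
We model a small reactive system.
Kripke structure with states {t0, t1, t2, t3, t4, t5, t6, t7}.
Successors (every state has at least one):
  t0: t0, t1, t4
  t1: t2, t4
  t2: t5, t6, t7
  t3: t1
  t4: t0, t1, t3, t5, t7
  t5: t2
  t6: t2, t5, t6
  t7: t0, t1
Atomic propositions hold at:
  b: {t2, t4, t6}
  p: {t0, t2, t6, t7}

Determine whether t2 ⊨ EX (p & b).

Yes

Sat(p & b) = {t2, t6}
Sat(EX (p & b)) = {s : some successor in {t2, t6}} = {t1, t2, t5, t6}
t2 ∈ Sat(EX (p & b)) = {t1, t2, t5, t6}, so the formula holds at t2.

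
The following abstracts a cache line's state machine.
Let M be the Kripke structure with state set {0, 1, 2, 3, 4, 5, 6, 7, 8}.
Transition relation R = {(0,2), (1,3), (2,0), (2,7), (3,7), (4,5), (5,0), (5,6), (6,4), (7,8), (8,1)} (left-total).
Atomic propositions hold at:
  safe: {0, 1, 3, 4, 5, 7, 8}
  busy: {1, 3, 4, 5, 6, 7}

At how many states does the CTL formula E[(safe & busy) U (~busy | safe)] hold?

Sat(safe & busy) = {1, 3, 4, 5, 7}
Sat(~busy) = {0, 2, 8}
Sat(~busy | safe) = {0, 1, 2, 3, 4, 5, 7, 8}
E[(safe & busy) U (~busy | safe)]: least fixpoint, start Z0 = Sat((~busy | safe)) = {0, 1, 2, 3, 4, 5, 7, 8}, add states in Sat(safe & busy) with some successor in Z. Already a fixed point.
Sat(E[(safe & busy) U (~busy | safe)]) = {0, 1, 2, 3, 4, 5, 7, 8}
|Sat(E[(safe & busy) U (~busy | safe)])| = |{0, 1, 2, 3, 4, 5, 7, 8}| = 8.

8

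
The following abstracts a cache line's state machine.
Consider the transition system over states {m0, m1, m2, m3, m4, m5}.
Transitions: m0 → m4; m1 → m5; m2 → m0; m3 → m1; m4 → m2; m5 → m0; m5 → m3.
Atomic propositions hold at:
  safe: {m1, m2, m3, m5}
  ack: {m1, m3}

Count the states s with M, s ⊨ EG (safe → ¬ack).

4

Sat(¬ack) = {m0, m2, m4, m5}
Sat(safe → ¬ack) = {m0, m2, m4, m5}
EG (safe → ¬ack): greatest fixpoint, start Z0 = {m0, m2, m4, m5}, keep only states in Sat with some successor in Z. Already a fixed point.
Sat(EG (safe → ¬ack)) = {m0, m2, m4, m5}
|Sat(EG (safe → ¬ack))| = |{m0, m2, m4, m5}| = 4.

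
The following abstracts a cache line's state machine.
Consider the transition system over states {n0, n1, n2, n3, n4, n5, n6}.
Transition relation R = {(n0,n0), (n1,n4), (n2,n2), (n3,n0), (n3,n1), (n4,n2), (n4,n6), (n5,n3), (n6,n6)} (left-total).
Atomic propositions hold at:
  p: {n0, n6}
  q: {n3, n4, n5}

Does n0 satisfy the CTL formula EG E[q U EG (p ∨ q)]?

Yes

Sat(p ∨ q) = {n0, n3, n4, n5, n6}
EG (p ∨ q): greatest fixpoint, start Z0 = {n0, n3, n4, n5, n6}, keep only states in Sat with some successor in Z. Already a fixed point.
Sat(EG (p ∨ q)) = {n0, n3, n4, n5, n6}
E[q U EG (p ∨ q)]: least fixpoint, start Z0 = Sat(EG (p ∨ q)) = {n0, n3, n4, n5, n6}, add states in Sat(q) with some successor in Z. Already a fixed point.
Sat(E[q U EG (p ∨ q)]) = {n0, n3, n4, n5, n6}
EG E[q U EG (p ∨ q)]: greatest fixpoint, start Z0 = {n0, n3, n4, n5, n6}, keep only states in Sat with some successor in Z. Already a fixed point.
Sat(EG E[q U EG (p ∨ q)]) = {n0, n3, n4, n5, n6}
n0 ∈ Sat(EG E[q U EG (p ∨ q)]) = {n0, n3, n4, n5, n6}, so the formula holds at n0.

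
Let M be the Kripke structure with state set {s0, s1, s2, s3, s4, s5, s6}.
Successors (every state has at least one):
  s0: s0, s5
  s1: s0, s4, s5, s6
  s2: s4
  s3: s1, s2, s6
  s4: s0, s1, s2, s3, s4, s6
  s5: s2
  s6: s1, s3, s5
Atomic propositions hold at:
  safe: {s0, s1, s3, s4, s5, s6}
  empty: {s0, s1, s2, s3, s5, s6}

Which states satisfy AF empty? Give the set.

AF empty: least fixpoint, start Z0 = {s0, s1, s2, s3, s5, s6}, add states with every successor in Z. Already a fixed point.
Sat(AF empty) = {s0, s1, s2, s3, s5, s6}

{s0, s1, s2, s3, s5, s6}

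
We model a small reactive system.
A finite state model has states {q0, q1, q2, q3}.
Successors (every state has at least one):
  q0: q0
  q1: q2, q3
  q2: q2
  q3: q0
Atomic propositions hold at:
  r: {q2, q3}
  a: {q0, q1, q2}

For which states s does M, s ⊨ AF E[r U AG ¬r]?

Sat(¬r) = {q0, q1}
AG ¬r: greatest fixpoint, start Z0 = {q0, q1}, keep only states in Sat with every successor in Z. Z1 = {q0}; fixed.
Sat(AG ¬r) = {q0}
E[r U AG ¬r]: least fixpoint, start Z0 = Sat(AG ¬r) = {q0}, add states in Sat(r) with some successor in Z. Z1 = {q0, q3}; fixed.
Sat(E[r U AG ¬r]) = {q0, q3}
AF E[r U AG ¬r]: least fixpoint, start Z0 = {q0, q3}, add states with every successor in Z. Already a fixed point.
Sat(AF E[r U AG ¬r]) = {q0, q3}

{q0, q3}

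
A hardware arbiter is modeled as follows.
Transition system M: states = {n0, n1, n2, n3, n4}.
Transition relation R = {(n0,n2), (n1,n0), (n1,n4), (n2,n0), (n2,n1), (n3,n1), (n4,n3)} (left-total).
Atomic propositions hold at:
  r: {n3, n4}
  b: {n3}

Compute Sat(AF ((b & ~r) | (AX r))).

{n4}

Sat(~r) = {n0, n1, n2}
Sat(b & ~r) = ∅
Sat(AX r) = {s : every successor in {n3, n4}} = {n4}
Sat((b & ~r) | (AX r)) = {n4}
AF ((b & ~r) | (AX r)): least fixpoint, start Z0 = {n4}, add states with every successor in Z. Already a fixed point.
Sat(AF ((b & ~r) | (AX r))) = {n4}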